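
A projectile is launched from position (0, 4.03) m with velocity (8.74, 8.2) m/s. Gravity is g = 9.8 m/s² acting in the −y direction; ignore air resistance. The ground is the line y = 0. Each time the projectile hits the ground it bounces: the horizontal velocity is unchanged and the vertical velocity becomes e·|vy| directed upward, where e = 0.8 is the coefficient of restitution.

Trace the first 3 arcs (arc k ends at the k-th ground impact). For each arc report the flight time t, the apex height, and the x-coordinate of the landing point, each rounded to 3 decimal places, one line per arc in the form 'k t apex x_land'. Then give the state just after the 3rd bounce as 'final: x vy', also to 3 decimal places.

Arc 1: start y=4.030, vy=8.200 → t=2.071, apex=7.461, x_land=18.098, impact vy=-12.092
  bounce: vy ← 0.8·12.092 = 9.674
Arc 2: start y=0.000, vy=9.674 → t=1.974, apex=4.775, x_land=35.353, impact vy=-9.674
  bounce: vy ← 0.8·9.674 = 7.739
Arc 3: start y=0.000, vy=7.739 → t=1.579, apex=3.056, x_land=49.157, impact vy=-7.739
  bounce: vy ← 0.8·7.739 = 6.191

1 2.071 7.461 18.098
2 1.974 4.775 35.353
3 1.579 3.056 49.157
final: 49.157 6.191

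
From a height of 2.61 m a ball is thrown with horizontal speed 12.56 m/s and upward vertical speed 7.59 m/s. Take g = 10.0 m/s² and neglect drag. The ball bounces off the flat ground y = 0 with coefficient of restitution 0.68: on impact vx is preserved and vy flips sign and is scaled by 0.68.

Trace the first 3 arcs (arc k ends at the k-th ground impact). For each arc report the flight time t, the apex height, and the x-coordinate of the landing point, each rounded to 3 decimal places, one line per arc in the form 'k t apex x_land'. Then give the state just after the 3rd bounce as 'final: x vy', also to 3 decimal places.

Arc 1: start y=2.610, vy=7.590 → t=1.807, apex=5.490, x_land=22.695, impact vy=-10.479
  bounce: vy ← 0.68·10.479 = 7.126
Arc 2: start y=0.000, vy=7.126 → t=1.425, apex=2.539, x_land=40.594, impact vy=-7.126
  bounce: vy ← 0.68·7.126 = 4.845
Arc 3: start y=0.000, vy=4.845 → t=0.969, apex=1.174, x_land=52.766, impact vy=-4.845
  bounce: vy ← 0.68·4.845 = 3.295

1 1.807 5.490 22.695
2 1.425 2.539 40.594
3 0.969 1.174 52.766
final: 52.766 3.295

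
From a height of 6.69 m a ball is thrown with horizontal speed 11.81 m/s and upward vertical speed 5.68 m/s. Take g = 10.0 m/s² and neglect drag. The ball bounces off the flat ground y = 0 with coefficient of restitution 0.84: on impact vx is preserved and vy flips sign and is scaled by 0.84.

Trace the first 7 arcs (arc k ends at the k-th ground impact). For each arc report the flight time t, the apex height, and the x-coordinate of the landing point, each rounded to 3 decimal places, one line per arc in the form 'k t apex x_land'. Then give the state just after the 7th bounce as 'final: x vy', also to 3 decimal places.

1 1.857 8.303 21.927
2 2.165 5.859 47.495
3 1.819 4.134 68.972
4 1.528 2.917 87.013
5 1.283 2.058 102.167
6 1.078 1.452 114.896
7 0.905 1.025 125.589
final: 125.589 3.803

Arc 1: start y=6.690, vy=5.680 → t=1.857, apex=8.303, x_land=21.927, impact vy=-12.887
  bounce: vy ← 0.84·12.887 = 10.825
Arc 2: start y=0.000, vy=10.825 → t=2.165, apex=5.859, x_land=47.495, impact vy=-10.825
  bounce: vy ← 0.84·10.825 = 9.093
Arc 3: start y=0.000, vy=9.093 → t=1.819, apex=4.134, x_land=68.972, impact vy=-9.093
  bounce: vy ← 0.84·9.093 = 7.638
Arc 4: start y=0.000, vy=7.638 → t=1.528, apex=2.917, x_land=87.013, impact vy=-7.638
  bounce: vy ← 0.84·7.638 = 6.416
Arc 5: start y=0.000, vy=6.416 → t=1.283, apex=2.058, x_land=102.167, impact vy=-6.416
  bounce: vy ← 0.84·6.416 = 5.389
Arc 6: start y=0.000, vy=5.389 → t=1.078, apex=1.452, x_land=114.896, impact vy=-5.389
  bounce: vy ← 0.84·5.389 = 4.527
Arc 7: start y=0.000, vy=4.527 → t=0.905, apex=1.025, x_land=125.589, impact vy=-4.527
  bounce: vy ← 0.84·4.527 = 3.803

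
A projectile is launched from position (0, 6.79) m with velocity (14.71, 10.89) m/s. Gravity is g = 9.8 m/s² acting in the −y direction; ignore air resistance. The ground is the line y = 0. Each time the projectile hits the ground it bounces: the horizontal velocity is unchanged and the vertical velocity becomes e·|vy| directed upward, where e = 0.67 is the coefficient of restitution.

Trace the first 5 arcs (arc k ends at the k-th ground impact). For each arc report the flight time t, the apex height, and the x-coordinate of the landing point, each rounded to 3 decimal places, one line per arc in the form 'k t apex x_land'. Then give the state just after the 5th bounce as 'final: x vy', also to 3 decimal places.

Arc 1: start y=6.790, vy=10.890 → t=2.730, apex=12.841, x_land=40.159, impact vy=-15.864
  bounce: vy ← 0.67·15.864 = 10.629
Arc 2: start y=0.000, vy=10.629 → t=2.169, apex=5.764, x_land=72.068, impact vy=-10.629
  bounce: vy ← 0.67·10.629 = 7.121
Arc 3: start y=0.000, vy=7.121 → t=1.453, apex=2.588, x_land=93.447, impact vy=-7.121
  bounce: vy ← 0.67·7.121 = 4.771
Arc 4: start y=0.000, vy=4.771 → t=0.974, apex=1.162, x_land=107.771, impact vy=-4.771
  bounce: vy ← 0.67·4.771 = 3.197
Arc 5: start y=0.000, vy=3.197 → t=0.652, apex=0.521, x_land=117.368, impact vy=-3.197
  bounce: vy ← 0.67·3.197 = 2.142

1 2.730 12.841 40.159
2 2.169 5.764 72.068
3 1.453 2.588 93.447
4 0.974 1.162 107.771
5 0.652 0.521 117.368
final: 117.368 2.142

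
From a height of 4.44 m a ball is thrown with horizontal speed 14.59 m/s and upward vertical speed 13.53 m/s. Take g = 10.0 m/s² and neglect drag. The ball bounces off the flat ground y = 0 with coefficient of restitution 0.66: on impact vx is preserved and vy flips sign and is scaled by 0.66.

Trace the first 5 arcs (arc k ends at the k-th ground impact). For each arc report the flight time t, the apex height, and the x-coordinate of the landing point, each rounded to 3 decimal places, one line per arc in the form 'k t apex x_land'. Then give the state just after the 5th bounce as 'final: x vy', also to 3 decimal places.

Arc 1: start y=4.440, vy=13.530 → t=3.002, apex=13.593, x_land=43.797, impact vy=-16.488
  bounce: vy ← 0.66·16.488 = 10.882
Arc 2: start y=0.000, vy=10.882 → t=2.176, apex=5.921, x_land=75.551, impact vy=-10.882
  bounce: vy ← 0.66·10.882 = 7.182
Arc 3: start y=0.000, vy=7.182 → t=1.436, apex=2.579, x_land=96.509, impact vy=-7.182
  bounce: vy ← 0.66·7.182 = 4.740
Arc 4: start y=0.000, vy=4.740 → t=0.948, apex=1.124, x_land=110.341, impact vy=-4.740
  bounce: vy ← 0.66·4.740 = 3.129
Arc 5: start y=0.000, vy=3.129 → t=0.626, apex=0.489, x_land=119.470, impact vy=-3.129
  bounce: vy ← 0.66·3.129 = 2.065

1 3.002 13.593 43.797
2 2.176 5.921 75.551
3 1.436 2.579 96.509
4 0.948 1.124 110.341
5 0.626 0.489 119.470
final: 119.470 2.065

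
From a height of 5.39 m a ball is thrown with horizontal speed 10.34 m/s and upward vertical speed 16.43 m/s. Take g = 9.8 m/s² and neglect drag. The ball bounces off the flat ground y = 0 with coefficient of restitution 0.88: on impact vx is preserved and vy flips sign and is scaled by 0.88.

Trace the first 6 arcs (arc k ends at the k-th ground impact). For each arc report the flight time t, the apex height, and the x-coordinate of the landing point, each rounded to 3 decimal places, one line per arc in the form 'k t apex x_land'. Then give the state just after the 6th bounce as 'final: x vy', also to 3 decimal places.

Arc 1: start y=5.390, vy=16.430 → t=3.654, apex=19.163, x_land=37.783, impact vy=-19.380
  bounce: vy ← 0.88·19.380 = 17.055
Arc 2: start y=0.000, vy=17.055 → t=3.481, apex=14.840, x_land=73.772, impact vy=-17.055
  bounce: vy ← 0.88·17.055 = 15.008
Arc 3: start y=0.000, vy=15.008 → t=3.063, apex=11.492, x_land=105.442, impact vy=-15.008
  bounce: vy ← 0.88·15.008 = 13.207
Arc 4: start y=0.000, vy=13.207 → t=2.695, apex=8.899, x_land=133.311, impact vy=-13.207
  bounce: vy ← 0.88·13.207 = 11.622
Arc 5: start y=0.000, vy=11.622 → t=2.372, apex=6.892, x_land=157.836, impact vy=-11.622
  bounce: vy ← 0.88·11.622 = 10.228
Arc 6: start y=0.000, vy=10.228 → t=2.087, apex=5.337, x_land=179.418, impact vy=-10.228
  bounce: vy ← 0.88·10.228 = 9.000

1 3.654 19.163 37.783
2 3.481 14.840 73.772
3 3.063 11.492 105.442
4 2.695 8.899 133.311
5 2.372 6.892 157.836
6 2.087 5.337 179.418
final: 179.418 9.000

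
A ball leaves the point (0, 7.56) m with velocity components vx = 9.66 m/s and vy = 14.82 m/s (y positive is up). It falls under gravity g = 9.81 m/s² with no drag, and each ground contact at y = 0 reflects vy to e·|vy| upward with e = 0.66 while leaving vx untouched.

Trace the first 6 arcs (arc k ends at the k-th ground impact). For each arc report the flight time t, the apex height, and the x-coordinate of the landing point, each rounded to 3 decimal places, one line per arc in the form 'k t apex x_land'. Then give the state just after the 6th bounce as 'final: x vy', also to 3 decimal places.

Arc 1: start y=7.560, vy=14.820 → t=3.466, apex=18.754, x_land=33.482, impact vy=-19.182
  bounce: vy ← 0.66·19.182 = 12.660
Arc 2: start y=0.000, vy=12.660 → t=2.581, apex=8.169, x_land=58.416, impact vy=-12.660
  bounce: vy ← 0.66·12.660 = 8.356
Arc 3: start y=0.000, vy=8.356 → t=1.704, apex=3.559, x_land=74.872, impact vy=-8.356
  bounce: vy ← 0.66·8.356 = 5.515
Arc 4: start y=0.000, vy=5.515 → t=1.124, apex=1.550, x_land=85.733, impact vy=-5.515
  bounce: vy ← 0.66·5.515 = 3.640
Arc 5: start y=0.000, vy=3.640 → t=0.742, apex=0.675, x_land=92.901, impact vy=-3.640
  bounce: vy ← 0.66·3.640 = 2.402
Arc 6: start y=0.000, vy=2.402 → t=0.490, apex=0.294, x_land=97.632, impact vy=-2.402
  bounce: vy ← 0.66·2.402 = 1.585

1 3.466 18.754 33.482
2 2.581 8.169 58.416
3 1.704 3.559 74.872
4 1.124 1.550 85.733
5 0.742 0.675 92.901
6 0.490 0.294 97.632
final: 97.632 1.585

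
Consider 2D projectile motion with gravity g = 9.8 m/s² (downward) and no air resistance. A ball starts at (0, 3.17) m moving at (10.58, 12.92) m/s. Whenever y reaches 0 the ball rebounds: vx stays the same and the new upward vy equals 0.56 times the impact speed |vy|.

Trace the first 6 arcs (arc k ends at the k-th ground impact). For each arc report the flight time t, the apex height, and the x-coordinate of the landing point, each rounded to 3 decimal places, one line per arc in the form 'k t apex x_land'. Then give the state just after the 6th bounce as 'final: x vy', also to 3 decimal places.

1 2.863 11.687 30.288
2 1.730 3.665 48.588
3 0.969 1.149 58.836
4 0.542 0.360 64.574
5 0.304 0.113 67.788
6 0.170 0.035 69.588
final: 69.588 0.467

Arc 1: start y=3.170, vy=12.920 → t=2.863, apex=11.687, x_land=30.288, impact vy=-15.135
  bounce: vy ← 0.56·15.135 = 8.475
Arc 2: start y=0.000, vy=8.475 → t=1.730, apex=3.665, x_land=48.588, impact vy=-8.475
  bounce: vy ← 0.56·8.475 = 4.746
Arc 3: start y=0.000, vy=4.746 → t=0.969, apex=1.149, x_land=58.836, impact vy=-4.746
  bounce: vy ← 0.56·4.746 = 2.658
Arc 4: start y=0.000, vy=2.658 → t=0.542, apex=0.360, x_land=64.574, impact vy=-2.658
  bounce: vy ← 0.56·2.658 = 1.488
Arc 5: start y=0.000, vy=1.488 → t=0.304, apex=0.113, x_land=67.788, impact vy=-1.488
  bounce: vy ← 0.56·1.488 = 0.834
Arc 6: start y=0.000, vy=0.834 → t=0.170, apex=0.035, x_land=69.588, impact vy=-0.834
  bounce: vy ← 0.56·0.834 = 0.467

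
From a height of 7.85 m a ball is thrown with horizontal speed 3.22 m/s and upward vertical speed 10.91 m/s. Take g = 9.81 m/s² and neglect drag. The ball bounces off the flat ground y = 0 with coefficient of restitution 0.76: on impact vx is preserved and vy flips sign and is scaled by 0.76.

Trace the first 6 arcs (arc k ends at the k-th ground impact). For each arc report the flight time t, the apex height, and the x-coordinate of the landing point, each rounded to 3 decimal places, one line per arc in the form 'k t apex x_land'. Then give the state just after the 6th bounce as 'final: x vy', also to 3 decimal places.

Arc 1: start y=7.850, vy=10.910 → t=2.797, apex=13.917, x_land=9.005, impact vy=-16.524
  bounce: vy ← 0.76·16.524 = 12.558
Arc 2: start y=0.000, vy=12.558 → t=2.560, apex=8.038, x_land=17.249, impact vy=-12.558
  bounce: vy ← 0.76·12.558 = 9.544
Arc 3: start y=0.000, vy=9.544 → t=1.946, apex=4.643, x_land=23.515, impact vy=-9.544
  bounce: vy ← 0.76·9.544 = 7.254
Arc 4: start y=0.000, vy=7.254 → t=1.479, apex=2.682, x_land=28.276, impact vy=-7.254
  bounce: vy ← 0.76·7.254 = 5.513
Arc 5: start y=0.000, vy=5.513 → t=1.124, apex=1.549, x_land=31.895, impact vy=-5.513
  bounce: vy ← 0.76·5.513 = 4.190
Arc 6: start y=0.000, vy=4.190 → t=0.854, apex=0.895, x_land=34.646, impact vy=-4.190
  bounce: vy ← 0.76·4.190 = 3.184

1 2.797 13.917 9.005
2 2.560 8.038 17.249
3 1.946 4.643 23.515
4 1.479 2.682 28.276
5 1.124 1.549 31.895
6 0.854 0.895 34.646
final: 34.646 3.184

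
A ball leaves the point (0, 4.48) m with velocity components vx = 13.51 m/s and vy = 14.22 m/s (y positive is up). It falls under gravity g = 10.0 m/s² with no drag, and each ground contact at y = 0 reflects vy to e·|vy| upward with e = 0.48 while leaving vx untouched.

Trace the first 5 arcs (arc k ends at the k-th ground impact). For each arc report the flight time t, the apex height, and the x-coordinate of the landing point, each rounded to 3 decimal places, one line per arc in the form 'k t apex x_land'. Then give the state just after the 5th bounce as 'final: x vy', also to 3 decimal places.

Arc 1: start y=4.480, vy=14.220 → t=3.130, apex=14.590, x_land=42.290, impact vy=-17.082
  bounce: vy ← 0.48·17.082 = 8.200
Arc 2: start y=0.000, vy=8.200 → t=1.640, apex=3.362, x_land=64.445, impact vy=-8.200
  bounce: vy ← 0.48·8.200 = 3.936
Arc 3: start y=0.000, vy=3.936 → t=0.787, apex=0.775, x_land=75.079, impact vy=-3.936
  bounce: vy ← 0.48·3.936 = 1.889
Arc 4: start y=0.000, vy=1.889 → t=0.378, apex=0.178, x_land=80.184, impact vy=-1.889
  bounce: vy ← 0.48·1.889 = 0.907
Arc 5: start y=0.000, vy=0.907 → t=0.181, apex=0.041, x_land=82.634, impact vy=-0.907
  bounce: vy ← 0.48·0.907 = 0.435

1 3.130 14.590 42.290
2 1.640 3.362 64.445
3 0.787 0.775 75.079
4 0.378 0.178 80.184
5 0.181 0.041 82.634
final: 82.634 0.435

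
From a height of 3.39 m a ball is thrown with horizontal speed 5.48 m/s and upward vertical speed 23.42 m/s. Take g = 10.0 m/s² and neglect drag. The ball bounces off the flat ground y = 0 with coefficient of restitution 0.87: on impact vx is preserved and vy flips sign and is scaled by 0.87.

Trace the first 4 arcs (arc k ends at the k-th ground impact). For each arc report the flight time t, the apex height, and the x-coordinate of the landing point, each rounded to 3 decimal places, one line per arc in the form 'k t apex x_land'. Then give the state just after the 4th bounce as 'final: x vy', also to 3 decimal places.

Arc 1: start y=3.390, vy=23.420 → t=4.825, apex=30.815, x_land=26.438, impact vy=-24.825
  bounce: vy ← 0.87·24.825 = 21.598
Arc 2: start y=0.000, vy=21.598 → t=4.320, apex=23.324, x_land=50.110, impact vy=-21.598
  bounce: vy ← 0.87·21.598 = 18.790
Arc 3: start y=0.000, vy=18.790 → t=3.758, apex=17.654, x_land=70.704, impact vy=-18.790
  bounce: vy ← 0.87·18.790 = 16.348
Arc 4: start y=0.000, vy=16.348 → t=3.270, apex=13.362, x_land=88.621, impact vy=-16.348
  bounce: vy ← 0.87·16.348 = 14.222

1 4.825 30.815 26.438
2 4.320 23.324 50.110
3 3.758 17.654 70.704
4 3.270 13.362 88.621
final: 88.621 14.222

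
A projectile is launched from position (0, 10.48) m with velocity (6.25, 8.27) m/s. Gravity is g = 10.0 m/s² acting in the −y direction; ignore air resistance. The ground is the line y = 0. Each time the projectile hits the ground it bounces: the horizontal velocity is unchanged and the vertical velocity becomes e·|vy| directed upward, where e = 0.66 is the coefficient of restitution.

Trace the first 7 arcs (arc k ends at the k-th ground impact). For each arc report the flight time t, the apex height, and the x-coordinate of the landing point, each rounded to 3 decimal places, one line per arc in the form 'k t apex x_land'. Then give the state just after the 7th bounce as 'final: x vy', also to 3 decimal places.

1 2.494 13.900 15.589
2 2.201 6.055 29.345
3 1.453 2.637 38.423
4 0.959 1.149 44.415
5 0.633 0.500 48.370
6 0.418 0.218 50.980
7 0.276 0.095 52.702
final: 52.702 0.910

Arc 1: start y=10.480, vy=8.270 → t=2.494, apex=13.900, x_land=15.589, impact vy=-16.673
  bounce: vy ← 0.66·16.673 = 11.004
Arc 2: start y=0.000, vy=11.004 → t=2.201, apex=6.055, x_land=29.345, impact vy=-11.004
  bounce: vy ← 0.66·11.004 = 7.263
Arc 3: start y=0.000, vy=7.263 → t=1.453, apex=2.637, x_land=38.423, impact vy=-7.263
  bounce: vy ← 0.66·7.263 = 4.793
Arc 4: start y=0.000, vy=4.793 → t=0.959, apex=1.149, x_land=44.415, impact vy=-4.793
  bounce: vy ← 0.66·4.793 = 3.164
Arc 5: start y=0.000, vy=3.164 → t=0.633, apex=0.500, x_land=48.370, impact vy=-3.164
  bounce: vy ← 0.66·3.164 = 2.088
Arc 6: start y=0.000, vy=2.088 → t=0.418, apex=0.218, x_land=50.980, impact vy=-2.088
  bounce: vy ← 0.66·2.088 = 1.378
Arc 7: start y=0.000, vy=1.378 → t=0.276, apex=0.095, x_land=52.702, impact vy=-1.378
  bounce: vy ← 0.66·1.378 = 0.910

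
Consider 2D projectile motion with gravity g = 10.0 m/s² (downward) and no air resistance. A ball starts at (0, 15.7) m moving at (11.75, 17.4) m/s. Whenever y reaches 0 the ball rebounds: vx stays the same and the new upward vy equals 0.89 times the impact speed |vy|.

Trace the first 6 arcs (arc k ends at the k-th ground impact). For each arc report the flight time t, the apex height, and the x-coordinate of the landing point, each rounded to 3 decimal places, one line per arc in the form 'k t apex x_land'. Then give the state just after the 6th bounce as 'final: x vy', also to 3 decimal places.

1 4.223 30.838 49.626
2 4.421 24.427 101.567
3 3.934 19.348 147.795
4 3.502 15.326 188.938
5 3.116 12.140 225.556
6 2.774 9.616 258.145
final: 258.145 12.342

Arc 1: start y=15.700, vy=17.400 → t=4.223, apex=30.838, x_land=49.626, impact vy=-24.835
  bounce: vy ← 0.89·24.835 = 22.103
Arc 2: start y=0.000, vy=22.103 → t=4.421, apex=24.427, x_land=101.567, impact vy=-22.103
  bounce: vy ← 0.89·22.103 = 19.672
Arc 3: start y=0.000, vy=19.672 → t=3.934, apex=19.348, x_land=147.795, impact vy=-19.672
  bounce: vy ← 0.89·19.672 = 17.508
Arc 4: start y=0.000, vy=17.508 → t=3.502, apex=15.326, x_land=188.938, impact vy=-17.508
  bounce: vy ← 0.89·17.508 = 15.582
Arc 5: start y=0.000, vy=15.582 → t=3.116, apex=12.140, x_land=225.556, impact vy=-15.582
  bounce: vy ← 0.89·15.582 = 13.868
Arc 6: start y=0.000, vy=13.868 → t=2.774, apex=9.616, x_land=258.145, impact vy=-13.868
  bounce: vy ← 0.89·13.868 = 12.342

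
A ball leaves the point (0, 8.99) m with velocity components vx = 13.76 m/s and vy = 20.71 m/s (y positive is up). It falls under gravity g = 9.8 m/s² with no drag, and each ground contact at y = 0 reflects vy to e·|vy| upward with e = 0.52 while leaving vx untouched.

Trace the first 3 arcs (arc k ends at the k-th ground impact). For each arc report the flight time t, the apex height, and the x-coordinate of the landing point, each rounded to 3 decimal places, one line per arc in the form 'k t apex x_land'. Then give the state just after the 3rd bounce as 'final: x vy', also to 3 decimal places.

1 4.623 30.873 63.617
2 2.611 8.348 99.538
3 1.357 2.257 118.217
final: 118.217 3.459

Arc 1: start y=8.990, vy=20.710 → t=4.623, apex=30.873, x_land=63.617, impact vy=-24.599
  bounce: vy ← 0.52·24.599 = 12.791
Arc 2: start y=0.000, vy=12.791 → t=2.611, apex=8.348, x_land=99.538, impact vy=-12.791
  bounce: vy ← 0.52·12.791 = 6.652
Arc 3: start y=0.000, vy=6.652 → t=1.357, apex=2.257, x_land=118.217, impact vy=-6.652
  bounce: vy ← 0.52·6.652 = 3.459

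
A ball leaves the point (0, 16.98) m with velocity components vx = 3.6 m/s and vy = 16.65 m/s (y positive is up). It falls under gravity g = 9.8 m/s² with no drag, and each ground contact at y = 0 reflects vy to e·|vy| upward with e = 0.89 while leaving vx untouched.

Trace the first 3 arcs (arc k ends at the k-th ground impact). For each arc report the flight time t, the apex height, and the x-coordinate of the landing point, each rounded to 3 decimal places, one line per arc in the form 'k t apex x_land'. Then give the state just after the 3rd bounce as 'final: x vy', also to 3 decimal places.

1 4.219 31.124 15.189
2 4.486 24.653 31.339
3 3.993 19.528 45.713
final: 45.713 17.412

Arc 1: start y=16.980, vy=16.650 → t=4.219, apex=31.124, x_land=15.189, impact vy=-24.699
  bounce: vy ← 0.89·24.699 = 21.982
Arc 2: start y=0.000, vy=21.982 → t=4.486, apex=24.653, x_land=31.339, impact vy=-21.982
  bounce: vy ← 0.89·21.982 = 19.564
Arc 3: start y=0.000, vy=19.564 → t=3.993, apex=19.528, x_land=45.713, impact vy=-19.564
  bounce: vy ← 0.89·19.564 = 17.412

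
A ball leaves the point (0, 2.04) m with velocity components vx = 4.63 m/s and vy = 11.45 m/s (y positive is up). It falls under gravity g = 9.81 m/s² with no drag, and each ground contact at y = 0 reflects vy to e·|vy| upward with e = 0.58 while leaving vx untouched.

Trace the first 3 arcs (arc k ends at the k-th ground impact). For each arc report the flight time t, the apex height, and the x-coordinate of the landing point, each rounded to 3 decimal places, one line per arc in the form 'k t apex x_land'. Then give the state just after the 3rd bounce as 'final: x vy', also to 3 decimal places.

Arc 1: start y=2.040, vy=11.450 → t=2.501, apex=8.722, x_land=11.578, impact vy=-13.082
  bounce: vy ← 0.58·13.082 = 7.587
Arc 2: start y=0.000, vy=7.587 → t=1.547, apex=2.934, x_land=18.740, impact vy=-7.587
  bounce: vy ← 0.58·7.587 = 4.401
Arc 3: start y=0.000, vy=4.401 → t=0.897, apex=0.987, x_land=22.894, impact vy=-4.401
  bounce: vy ← 0.58·4.401 = 2.552

1 2.501 8.722 11.578
2 1.547 2.934 18.740
3 0.897 0.987 22.894
final: 22.894 2.552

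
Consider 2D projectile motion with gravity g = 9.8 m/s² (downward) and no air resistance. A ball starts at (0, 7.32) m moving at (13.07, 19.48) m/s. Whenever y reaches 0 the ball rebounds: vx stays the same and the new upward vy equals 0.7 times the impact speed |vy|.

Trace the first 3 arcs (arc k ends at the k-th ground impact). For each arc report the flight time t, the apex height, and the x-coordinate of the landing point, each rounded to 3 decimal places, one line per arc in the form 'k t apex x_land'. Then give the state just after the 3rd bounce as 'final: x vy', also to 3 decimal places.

1 4.321 26.681 56.478
2 3.267 13.074 99.176
3 2.287 6.406 129.064
final: 129.064 7.844

Arc 1: start y=7.320, vy=19.480 → t=4.321, apex=26.681, x_land=56.478, impact vy=-22.868
  bounce: vy ← 0.7·22.868 = 16.008
Arc 2: start y=0.000, vy=16.008 → t=3.267, apex=13.074, x_land=99.176, impact vy=-16.008
  bounce: vy ← 0.7·16.008 = 11.205
Arc 3: start y=0.000, vy=11.205 → t=2.287, apex=6.406, x_land=129.064, impact vy=-11.205
  bounce: vy ← 0.7·11.205 = 7.844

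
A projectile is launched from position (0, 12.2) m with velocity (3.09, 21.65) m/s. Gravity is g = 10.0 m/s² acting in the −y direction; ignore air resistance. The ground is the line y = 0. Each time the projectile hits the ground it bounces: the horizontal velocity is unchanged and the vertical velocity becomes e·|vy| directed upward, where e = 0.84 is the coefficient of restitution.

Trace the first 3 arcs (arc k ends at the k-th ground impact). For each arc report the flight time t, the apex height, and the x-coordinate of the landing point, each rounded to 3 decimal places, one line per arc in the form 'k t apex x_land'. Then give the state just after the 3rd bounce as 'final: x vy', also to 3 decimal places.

Arc 1: start y=12.200, vy=21.650 → t=4.835, apex=35.636, x_land=14.939, impact vy=-26.697
  bounce: vy ← 0.84·26.697 = 22.425
Arc 2: start y=0.000, vy=22.425 → t=4.485, apex=25.145, x_land=28.798, impact vy=-22.425
  bounce: vy ← 0.84·22.425 = 18.837
Arc 3: start y=0.000, vy=18.837 → t=3.767, apex=17.742, x_land=40.440, impact vy=-18.837
  bounce: vy ← 0.84·18.837 = 15.823

1 4.835 35.636 14.939
2 4.485 25.145 28.798
3 3.767 17.742 40.440
final: 40.440 15.823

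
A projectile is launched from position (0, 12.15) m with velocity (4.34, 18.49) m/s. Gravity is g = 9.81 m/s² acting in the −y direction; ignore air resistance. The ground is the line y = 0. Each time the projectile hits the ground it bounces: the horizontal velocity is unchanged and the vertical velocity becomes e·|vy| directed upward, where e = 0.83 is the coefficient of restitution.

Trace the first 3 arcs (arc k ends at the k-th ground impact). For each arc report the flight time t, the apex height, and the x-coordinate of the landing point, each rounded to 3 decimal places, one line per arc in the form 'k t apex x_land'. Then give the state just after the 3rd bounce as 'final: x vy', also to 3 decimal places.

1 4.340 29.575 18.837
2 4.076 20.374 36.528
3 3.383 14.036 51.211
final: 51.211 13.774

Arc 1: start y=12.150, vy=18.490 → t=4.340, apex=29.575, x_land=18.837, impact vy=-24.089
  bounce: vy ← 0.83·24.089 = 19.994
Arc 2: start y=0.000, vy=19.994 → t=4.076, apex=20.374, x_land=36.528, impact vy=-19.994
  bounce: vy ← 0.83·19.994 = 16.595
Arc 3: start y=0.000, vy=16.595 → t=3.383, apex=14.036, x_land=51.211, impact vy=-16.595
  bounce: vy ← 0.83·16.595 = 13.774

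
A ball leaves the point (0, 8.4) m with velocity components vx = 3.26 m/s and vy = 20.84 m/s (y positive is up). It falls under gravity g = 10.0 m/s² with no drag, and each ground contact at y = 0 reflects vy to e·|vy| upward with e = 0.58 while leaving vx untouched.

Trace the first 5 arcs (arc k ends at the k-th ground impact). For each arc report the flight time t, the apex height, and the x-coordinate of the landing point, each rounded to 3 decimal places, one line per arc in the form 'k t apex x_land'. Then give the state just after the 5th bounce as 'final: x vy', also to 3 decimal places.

Arc 1: start y=8.400, vy=20.840 → t=4.538, apex=30.115, x_land=14.795, impact vy=-24.542
  bounce: vy ← 0.58·24.542 = 14.234
Arc 2: start y=0.000, vy=14.234 → t=2.847, apex=10.131, x_land=24.075, impact vy=-14.234
  bounce: vy ← 0.58·14.234 = 8.256
Arc 3: start y=0.000, vy=8.256 → t=1.651, apex=3.408, x_land=29.458, impact vy=-8.256
  bounce: vy ← 0.58·8.256 = 4.788
Arc 4: start y=0.000, vy=4.788 → t=0.958, apex=1.146, x_land=32.580, impact vy=-4.788
  bounce: vy ← 0.58·4.788 = 2.777
Arc 5: start y=0.000, vy=2.777 → t=0.555, apex=0.386, x_land=34.391, impact vy=-2.777
  bounce: vy ← 0.58·2.777 = 1.611

1 4.538 30.115 14.795
2 2.847 10.131 24.075
3 1.651 3.408 29.458
4 0.958 1.146 32.580
5 0.555 0.386 34.391
final: 34.391 1.611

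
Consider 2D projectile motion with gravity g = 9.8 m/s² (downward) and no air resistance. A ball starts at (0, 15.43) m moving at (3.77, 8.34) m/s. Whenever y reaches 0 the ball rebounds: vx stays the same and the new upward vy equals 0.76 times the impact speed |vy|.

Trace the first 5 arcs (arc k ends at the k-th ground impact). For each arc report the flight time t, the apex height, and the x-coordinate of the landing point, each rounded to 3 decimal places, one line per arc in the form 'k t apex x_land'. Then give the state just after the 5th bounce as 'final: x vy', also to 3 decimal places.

1 2.819 18.979 10.628
2 2.991 10.962 21.906
3 2.273 6.332 30.477
4 1.728 3.657 36.991
5 1.313 2.112 41.941
final: 41.941 4.890

Arc 1: start y=15.430, vy=8.340 → t=2.819, apex=18.979, x_land=10.628, impact vy=-19.287
  bounce: vy ← 0.76·19.287 = 14.658
Arc 2: start y=0.000, vy=14.658 → t=2.991, apex=10.962, x_land=21.906, impact vy=-14.658
  bounce: vy ← 0.76·14.658 = 11.140
Arc 3: start y=0.000, vy=11.140 → t=2.273, apex=6.332, x_land=30.477, impact vy=-11.140
  bounce: vy ← 0.76·11.140 = 8.466
Arc 4: start y=0.000, vy=8.466 → t=1.728, apex=3.657, x_land=36.991, impact vy=-8.466
  bounce: vy ← 0.76·8.466 = 6.435
Arc 5: start y=0.000, vy=6.435 → t=1.313, apex=2.112, x_land=41.941, impact vy=-6.435
  bounce: vy ← 0.76·6.435 = 4.890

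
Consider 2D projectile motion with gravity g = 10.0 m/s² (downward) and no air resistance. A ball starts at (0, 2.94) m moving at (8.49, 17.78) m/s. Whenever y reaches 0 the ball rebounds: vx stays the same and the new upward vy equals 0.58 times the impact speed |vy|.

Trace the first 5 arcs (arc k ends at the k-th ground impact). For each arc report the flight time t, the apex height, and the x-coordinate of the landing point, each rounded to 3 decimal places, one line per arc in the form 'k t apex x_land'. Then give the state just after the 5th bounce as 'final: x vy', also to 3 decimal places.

Arc 1: start y=2.940, vy=17.780 → t=3.714, apex=18.746, x_land=31.534, impact vy=-19.363
  bounce: vy ← 0.58·19.363 = 11.231
Arc 2: start y=0.000, vy=11.231 → t=2.246, apex=6.306, x_land=50.604, impact vy=-11.231
  bounce: vy ← 0.58·11.231 = 6.514
Arc 3: start y=0.000, vy=6.514 → t=1.303, apex=2.121, x_land=61.664, impact vy=-6.514
  bounce: vy ← 0.58·6.514 = 3.778
Arc 4: start y=0.000, vy=3.778 → t=0.756, apex=0.714, x_land=68.079, impact vy=-3.778
  bounce: vy ← 0.58·3.778 = 2.191
Arc 5: start y=0.000, vy=2.191 → t=0.438, apex=0.240, x_land=71.800, impact vy=-2.191
  bounce: vy ← 0.58·2.191 = 1.271

1 3.714 18.746 31.534
2 2.246 6.306 50.604
3 1.303 2.121 61.664
4 0.756 0.714 68.079
5 0.438 0.240 71.800
final: 71.800 1.271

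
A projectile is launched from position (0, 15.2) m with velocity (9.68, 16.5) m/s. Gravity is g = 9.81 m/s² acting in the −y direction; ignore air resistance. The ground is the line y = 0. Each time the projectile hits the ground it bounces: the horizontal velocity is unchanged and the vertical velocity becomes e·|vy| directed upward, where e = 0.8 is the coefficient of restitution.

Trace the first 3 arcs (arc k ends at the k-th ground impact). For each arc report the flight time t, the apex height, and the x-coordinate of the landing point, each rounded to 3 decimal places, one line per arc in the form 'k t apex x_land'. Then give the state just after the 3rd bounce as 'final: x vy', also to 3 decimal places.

1 4.117 29.076 39.849
2 3.896 18.609 77.558
3 3.116 11.910 107.726
final: 107.726 12.229

Arc 1: start y=15.200, vy=16.500 → t=4.117, apex=29.076, x_land=39.849, impact vy=-23.885
  bounce: vy ← 0.8·23.885 = 19.108
Arc 2: start y=0.000, vy=19.108 → t=3.896, apex=18.609, x_land=77.558, impact vy=-19.108
  bounce: vy ← 0.8·19.108 = 15.286
Arc 3: start y=0.000, vy=15.286 → t=3.116, apex=11.910, x_land=107.726, impact vy=-15.286
  bounce: vy ← 0.8·15.286 = 12.229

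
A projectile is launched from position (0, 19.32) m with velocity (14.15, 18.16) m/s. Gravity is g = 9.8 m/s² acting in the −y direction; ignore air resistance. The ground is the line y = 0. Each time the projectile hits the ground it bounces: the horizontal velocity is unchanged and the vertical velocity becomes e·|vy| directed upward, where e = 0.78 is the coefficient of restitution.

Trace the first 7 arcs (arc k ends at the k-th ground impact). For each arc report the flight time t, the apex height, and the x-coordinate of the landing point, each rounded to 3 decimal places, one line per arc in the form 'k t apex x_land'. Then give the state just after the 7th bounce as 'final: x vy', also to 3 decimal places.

1 4.569 36.146 64.652
2 4.237 21.991 124.605
3 3.305 13.379 171.369
4 2.578 8.140 207.844
5 2.011 4.952 236.295
6 1.568 3.013 258.487
7 1.223 1.833 275.796
final: 275.796 4.675

Arc 1: start y=19.320, vy=18.160 → t=4.569, apex=36.146, x_land=64.652, impact vy=-26.617
  bounce: vy ← 0.78·26.617 = 20.761
Arc 2: start y=0.000, vy=20.761 → t=4.237, apex=21.991, x_land=124.605, impact vy=-20.761
  bounce: vy ← 0.78·20.761 = 16.194
Arc 3: start y=0.000, vy=16.194 → t=3.305, apex=13.379, x_land=171.369, impact vy=-16.194
  bounce: vy ← 0.78·16.194 = 12.631
Arc 4: start y=0.000, vy=12.631 → t=2.578, apex=8.140, x_land=207.844, impact vy=-12.631
  bounce: vy ← 0.78·12.631 = 9.852
Arc 5: start y=0.000, vy=9.852 → t=2.011, apex=4.952, x_land=236.295, impact vy=-9.852
  bounce: vy ← 0.78·9.852 = 7.685
Arc 6: start y=0.000, vy=7.685 → t=1.568, apex=3.013, x_land=258.487, impact vy=-7.685
  bounce: vy ← 0.78·7.685 = 5.994
Arc 7: start y=0.000, vy=5.994 → t=1.223, apex=1.833, x_land=275.796, impact vy=-5.994
  bounce: vy ← 0.78·5.994 = 4.675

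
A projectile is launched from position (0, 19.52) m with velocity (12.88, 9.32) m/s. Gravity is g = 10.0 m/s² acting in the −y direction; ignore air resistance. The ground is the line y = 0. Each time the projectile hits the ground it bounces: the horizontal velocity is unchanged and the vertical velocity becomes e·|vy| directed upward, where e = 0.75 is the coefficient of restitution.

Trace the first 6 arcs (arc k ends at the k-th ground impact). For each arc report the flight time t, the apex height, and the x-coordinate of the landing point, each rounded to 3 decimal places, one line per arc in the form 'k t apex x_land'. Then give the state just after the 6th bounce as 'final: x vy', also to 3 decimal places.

1 3.117 23.863 40.142
2 3.277 13.423 82.349
3 2.458 7.550 114.005
4 1.843 4.247 137.746
5 1.382 2.389 155.552
6 1.037 1.344 168.907
final: 168.907 3.888

Arc 1: start y=19.520, vy=9.320 → t=3.117, apex=23.863, x_land=40.142, impact vy=-21.846
  bounce: vy ← 0.75·21.846 = 16.385
Arc 2: start y=0.000, vy=16.385 → t=3.277, apex=13.423, x_land=82.349, impact vy=-16.385
  bounce: vy ← 0.75·16.385 = 12.289
Arc 3: start y=0.000, vy=12.289 → t=2.458, apex=7.550, x_land=114.005, impact vy=-12.289
  bounce: vy ← 0.75·12.289 = 9.216
Arc 4: start y=0.000, vy=9.216 → t=1.843, apex=4.247, x_land=137.746, impact vy=-9.216
  bounce: vy ← 0.75·9.216 = 6.912
Arc 5: start y=0.000, vy=6.912 → t=1.382, apex=2.389, x_land=155.552, impact vy=-6.912
  bounce: vy ← 0.75·6.912 = 5.184
Arc 6: start y=0.000, vy=5.184 → t=1.037, apex=1.344, x_land=168.907, impact vy=-5.184
  bounce: vy ← 0.75·5.184 = 3.888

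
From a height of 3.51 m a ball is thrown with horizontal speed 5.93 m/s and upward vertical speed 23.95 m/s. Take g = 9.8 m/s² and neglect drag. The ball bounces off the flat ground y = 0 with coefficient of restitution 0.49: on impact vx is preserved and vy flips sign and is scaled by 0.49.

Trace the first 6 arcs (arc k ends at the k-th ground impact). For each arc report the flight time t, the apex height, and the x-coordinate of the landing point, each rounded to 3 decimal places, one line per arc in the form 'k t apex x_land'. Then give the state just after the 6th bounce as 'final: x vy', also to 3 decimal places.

1 5.030 32.775 29.829
2 2.535 7.869 44.859
3 1.242 1.889 52.223
4 0.609 0.454 55.832
5 0.298 0.109 57.600
6 0.146 0.026 58.467
final: 58.467 0.351

Arc 1: start y=3.510, vy=23.950 → t=5.030, apex=32.775, x_land=29.829, impact vy=-25.346
  bounce: vy ← 0.49·25.346 = 12.419
Arc 2: start y=0.000, vy=12.419 → t=2.535, apex=7.869, x_land=44.859, impact vy=-12.419
  bounce: vy ← 0.49·12.419 = 6.085
Arc 3: start y=0.000, vy=6.085 → t=1.242, apex=1.889, x_land=52.223, impact vy=-6.085
  bounce: vy ← 0.49·6.085 = 2.982
Arc 4: start y=0.000, vy=2.982 → t=0.609, apex=0.454, x_land=55.832, impact vy=-2.982
  bounce: vy ← 0.49·2.982 = 1.461
Arc 5: start y=0.000, vy=1.461 → t=0.298, apex=0.109, x_land=57.600, impact vy=-1.461
  bounce: vy ← 0.49·1.461 = 0.716
Arc 6: start y=0.000, vy=0.716 → t=0.146, apex=0.026, x_land=58.467, impact vy=-0.716
  bounce: vy ← 0.49·0.716 = 0.351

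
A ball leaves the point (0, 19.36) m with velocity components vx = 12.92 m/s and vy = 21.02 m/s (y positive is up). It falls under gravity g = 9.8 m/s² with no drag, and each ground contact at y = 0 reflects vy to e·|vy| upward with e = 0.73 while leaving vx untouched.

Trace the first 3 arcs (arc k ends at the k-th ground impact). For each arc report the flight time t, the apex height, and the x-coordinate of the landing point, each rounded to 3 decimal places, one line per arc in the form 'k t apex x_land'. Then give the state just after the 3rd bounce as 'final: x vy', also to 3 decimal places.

1 5.069 41.903 65.494
2 4.269 22.330 120.656
3 3.117 11.900 160.924
final: 160.924 11.149

Arc 1: start y=19.360, vy=21.020 → t=5.069, apex=41.903, x_land=65.494, impact vy=-28.658
  bounce: vy ← 0.73·28.658 = 20.921
Arc 2: start y=0.000, vy=20.921 → t=4.269, apex=22.330, x_land=120.656, impact vy=-20.921
  bounce: vy ← 0.73·20.921 = 15.272
Arc 3: start y=0.000, vy=15.272 → t=3.117, apex=11.900, x_land=160.924, impact vy=-15.272
  bounce: vy ← 0.73·15.272 = 11.149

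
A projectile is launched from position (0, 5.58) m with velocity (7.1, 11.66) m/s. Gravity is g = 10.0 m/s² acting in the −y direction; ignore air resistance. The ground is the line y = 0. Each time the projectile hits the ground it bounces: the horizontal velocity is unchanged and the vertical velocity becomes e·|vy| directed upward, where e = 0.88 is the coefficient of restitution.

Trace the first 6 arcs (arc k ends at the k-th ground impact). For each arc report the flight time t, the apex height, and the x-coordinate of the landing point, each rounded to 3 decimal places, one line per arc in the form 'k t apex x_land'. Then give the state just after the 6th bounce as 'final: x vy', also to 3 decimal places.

Arc 1: start y=5.580, vy=11.660 → t=2.739, apex=12.378, x_land=19.450, impact vy=-15.734
  bounce: vy ← 0.88·15.734 = 13.846
Arc 2: start y=0.000, vy=13.846 → t=2.769, apex=9.585, x_land=39.111, impact vy=-13.846
  bounce: vy ← 0.88·13.846 = 12.184
Arc 3: start y=0.000, vy=12.184 → t=2.437, apex=7.423, x_land=56.413, impact vy=-12.184
  bounce: vy ← 0.88·12.184 = 10.722
Arc 4: start y=0.000, vy=10.722 → t=2.144, apex=5.748, x_land=71.638, impact vy=-10.722
  bounce: vy ← 0.88·10.722 = 9.436
Arc 5: start y=0.000, vy=9.436 → t=1.887, apex=4.451, x_land=85.037, impact vy=-9.436
  bounce: vy ← 0.88·9.436 = 8.303
Arc 6: start y=0.000, vy=8.303 → t=1.661, apex=3.447, x_land=96.827, impact vy=-8.303
  bounce: vy ← 0.88·8.303 = 7.307

1 2.739 12.378 19.450
2 2.769 9.585 39.111
3 2.437 7.423 56.413
4 2.144 5.748 71.638
5 1.887 4.451 85.037
6 1.661 3.447 96.827
final: 96.827 7.307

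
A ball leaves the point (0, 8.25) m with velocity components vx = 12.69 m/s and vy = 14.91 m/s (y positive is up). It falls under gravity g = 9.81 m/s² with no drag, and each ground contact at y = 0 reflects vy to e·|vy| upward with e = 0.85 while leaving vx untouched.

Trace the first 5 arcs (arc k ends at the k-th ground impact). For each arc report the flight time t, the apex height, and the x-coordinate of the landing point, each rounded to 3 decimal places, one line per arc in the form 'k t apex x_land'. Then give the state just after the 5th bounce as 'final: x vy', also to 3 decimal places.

Arc 1: start y=8.250, vy=14.910 → t=3.518, apex=19.581, x_land=44.642, impact vy=-19.600
  bounce: vy ← 0.85·19.600 = 16.660
Arc 2: start y=0.000, vy=16.660 → t=3.397, apex=14.147, x_land=87.745, impact vy=-16.660
  bounce: vy ← 0.85·16.660 = 14.161
Arc 3: start y=0.000, vy=14.161 → t=2.887, apex=10.221, x_land=124.382, impact vy=-14.161
  bounce: vy ← 0.85·14.161 = 12.037
Arc 4: start y=0.000, vy=12.037 → t=2.454, apex=7.385, x_land=155.524, impact vy=-12.037
  bounce: vy ← 0.85·12.037 = 10.231
Arc 5: start y=0.000, vy=10.231 → t=2.086, apex=5.336, x_land=181.994, impact vy=-10.231
  bounce: vy ← 0.85·10.231 = 8.697

1 3.518 19.581 44.642
2 3.397 14.147 87.745
3 2.887 10.221 124.382
4 2.454 7.385 155.524
5 2.086 5.336 181.994
final: 181.994 8.697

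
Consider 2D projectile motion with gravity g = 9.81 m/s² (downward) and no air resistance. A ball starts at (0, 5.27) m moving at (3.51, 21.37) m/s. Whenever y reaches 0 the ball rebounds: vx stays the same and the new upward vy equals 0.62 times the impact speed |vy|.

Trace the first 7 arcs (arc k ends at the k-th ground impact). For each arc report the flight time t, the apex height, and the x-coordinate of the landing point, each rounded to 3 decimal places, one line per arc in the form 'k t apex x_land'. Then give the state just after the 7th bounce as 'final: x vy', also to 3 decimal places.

1 4.591 28.546 16.114
2 2.991 10.973 26.614
3 1.855 4.218 33.123
4 1.150 1.621 37.160
5 0.713 0.623 39.662
6 0.442 0.240 41.214
7 0.274 0.092 42.175
final: 42.175 0.833

Arc 1: start y=5.270, vy=21.370 → t=4.591, apex=28.546, x_land=16.114, impact vy=-23.666
  bounce: vy ← 0.62·23.666 = 14.673
Arc 2: start y=0.000, vy=14.673 → t=2.991, apex=10.973, x_land=26.614, impact vy=-14.673
  bounce: vy ← 0.62·14.673 = 9.097
Arc 3: start y=0.000, vy=9.097 → t=1.855, apex=4.218, x_land=33.123, impact vy=-9.097
  bounce: vy ← 0.62·9.097 = 5.640
Arc 4: start y=0.000, vy=5.640 → t=1.150, apex=1.621, x_land=37.160, impact vy=-5.640
  bounce: vy ← 0.62·5.640 = 3.497
Arc 5: start y=0.000, vy=3.497 → t=0.713, apex=0.623, x_land=39.662, impact vy=-3.497
  bounce: vy ← 0.62·3.497 = 2.168
Arc 6: start y=0.000, vy=2.168 → t=0.442, apex=0.240, x_land=41.214, impact vy=-2.168
  bounce: vy ← 0.62·2.168 = 1.344
Arc 7: start y=0.000, vy=1.344 → t=0.274, apex=0.092, x_land=42.175, impact vy=-1.344
  bounce: vy ← 0.62·1.344 = 0.833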